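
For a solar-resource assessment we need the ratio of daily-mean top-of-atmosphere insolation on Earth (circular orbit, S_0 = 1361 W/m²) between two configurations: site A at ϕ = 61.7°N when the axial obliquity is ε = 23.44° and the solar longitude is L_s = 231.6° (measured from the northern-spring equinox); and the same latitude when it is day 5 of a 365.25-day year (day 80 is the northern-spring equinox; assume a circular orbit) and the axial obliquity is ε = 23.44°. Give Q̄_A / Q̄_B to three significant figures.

— Configuration A (ϕ=+61.7°):
Solar declination: sin δ = sin ε · sin L_s = sin 23.44° × sin 231.6° = -0.31174, so δ = -18.164°.
cos h₀ = −tan(+61.7°) tan(-18.164°) = 0.6093, h₀ = 0.9156 rad.
Bracket: h₀ sin ϕ sin δ + cos ϕ cos δ sin h₀ = 0.9156×0.88048×-0.31174 + 0.47409×0.95017×0.79291 = -0.251315 + 0.357179 = 0.105864.
Q̄ = (S_0/π) × [bracket] = (1361/π) × 0.105864 = 45.862 W/m².
— Configuration B (ϕ=+61.7°):
Solar longitude: L_s = 360° × (5 − 80)/365.25 = -73.922°, i.e. -73.922° + 360° = 286.078°.
sin δ = sin 23.44° × sin 286.078° = -0.38223, so δ = -22.472°.
cos h₀ = −tan(+61.7°) tan(-22.472°) = 0.7682, h₀ = 0.6948 rad.
Bracket: h₀ sin ϕ sin δ + cos ϕ cos δ sin h₀ = 0.6948×0.88048×-0.38223 + 0.47409×0.92407×0.64020 = -0.233832 + 0.280467 = 0.046635.
Q̄ = (S_0/π) × [bracket] = (1361/π) × 0.046635 = 20.203 W/m².
Ratio Q̄_A / Q̄_B = 45.862 / 20.203 = 2.270.

Q̄_A / Q̄_B ≈ 2.27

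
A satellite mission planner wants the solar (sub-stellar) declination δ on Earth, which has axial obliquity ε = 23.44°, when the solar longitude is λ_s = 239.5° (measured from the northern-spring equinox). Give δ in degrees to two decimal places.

δ = -20.04°

sin δ = sin ε · sin λ_s = sin 23.44° × sin 239.5° = -0.342746.
δ = arcsin(-0.342746) = -20.04°.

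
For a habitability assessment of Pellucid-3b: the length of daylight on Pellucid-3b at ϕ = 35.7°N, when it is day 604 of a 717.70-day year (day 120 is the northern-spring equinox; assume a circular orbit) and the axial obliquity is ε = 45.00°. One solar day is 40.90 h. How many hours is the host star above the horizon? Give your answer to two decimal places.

Solar longitude: L_s = 360° × (604 − 120)/717.70 = 242.776°.
sin δ = sin 45.00° × sin 242.776° = -0.62877, so δ = -38.960°.
cos h₀ = −tan ϕ · tan δ = −tan(+35.7°) × tan(-38.960°) = 0.5811, so h₀ = 0.9508 rad = 54.48°.
Daylight = 2h₀/(2π) × 40.90 h = (0.9508/π) × 40.90 = 12.38 h.

12.38 h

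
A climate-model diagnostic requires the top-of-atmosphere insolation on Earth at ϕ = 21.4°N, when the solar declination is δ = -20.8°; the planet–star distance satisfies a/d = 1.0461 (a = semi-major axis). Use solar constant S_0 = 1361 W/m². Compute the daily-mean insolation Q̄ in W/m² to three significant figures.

cos h₀ = −tan(+21.4°) tan(-20.800°) = 0.1489, h₀ = 1.4214 rad.
Bracket: h₀ sin ϕ sin δ + cos ϕ cos δ sin h₀ = 1.4214×0.36488×-0.35511 + 0.93106×0.93483×0.98886 = -0.184174 + 0.860687 = 0.676513.
Inverse-square distance factor (a/d)² = 1.0461² = 1.094325.
Q̄ = (S_0/π) × 1.094325 × [bracket] = (1361/π) × 1.094325 × 0.676513 = 320.7 W/m².

Q̄ ≈ 321 W/m²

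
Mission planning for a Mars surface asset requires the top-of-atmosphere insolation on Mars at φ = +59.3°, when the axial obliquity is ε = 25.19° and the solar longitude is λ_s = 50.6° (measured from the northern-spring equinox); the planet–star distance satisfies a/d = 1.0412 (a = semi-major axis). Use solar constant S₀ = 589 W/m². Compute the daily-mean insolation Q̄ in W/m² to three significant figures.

Q̄ ≈ 206 W/m²

Solar declination: sin δ = sin ε · sin λ_s = sin 25.19° × sin 50.6° = 0.32889, so δ = +19.202°.
cos H₀ = −tan(+59.3°) tan(+19.202°) = -0.5865, H₀ = 2.1976 rad.
Bracket: H₀ sin φ sin δ + cos φ cos δ sin H₀ = 2.1976×0.85985×0.32889 + 0.51054×0.94437×0.80991 = 0.621473 + 0.390489 = 1.011962.
Inverse-square distance factor (a/d)² = 1.0412² = 1.084097.
Q̄ = (S₀/π) × 1.084097 × [bracket] = (589/π) × 1.084097 × 1.011962 = 205.7 W/m².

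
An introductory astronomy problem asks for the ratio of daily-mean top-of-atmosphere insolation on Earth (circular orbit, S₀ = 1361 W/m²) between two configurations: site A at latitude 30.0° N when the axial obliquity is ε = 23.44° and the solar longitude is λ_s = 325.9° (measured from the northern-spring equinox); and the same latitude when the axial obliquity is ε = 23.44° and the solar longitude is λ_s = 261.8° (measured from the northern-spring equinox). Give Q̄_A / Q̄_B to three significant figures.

Q̄_A / Q̄_B ≈ 1.32

— Configuration A (φ=+30.0°):
Solar declination: sin δ = sin ε · sin λ_s = sin 23.44° × sin 325.9° = -0.22302, so δ = -12.886°.
cos H₀ = −tan(+30.0°) tan(-12.886°) = 0.1321, H₀ = 1.4383 rad.
Bracket: H₀ sin φ sin δ + cos φ cos δ sin H₀ = 1.4383×0.50000×-0.22302 + 0.86603×0.97481×0.99124 = -0.160385 + 0.836819 = 0.676434.
Q̄ = (S₀/π) × [bracket] = (1361/π) × 0.676434 = 293.04 W/m².
— Configuration B (φ=+30.0°):
Solar declination: sin δ = sin ε · sin λ_s = sin 23.44° × sin 261.8° = -0.39372, so δ = -23.186°.
cos H₀ = −tan(+30.0°) tan(-23.186°) = 0.2473, H₀ = 1.3209 rad.
Bracket: H₀ sin φ sin δ + cos φ cos δ sin H₀ = 1.3209×0.50000×-0.39372 + 0.86603×0.91923×0.96894 = -0.260032 + 0.771354 = 0.511322.
Q̄ = (S₀/π) × [bracket] = (1361/π) × 0.511322 = 221.51 W/m².
Ratio Q̄_A / Q̄_B = 293.04 / 221.51 = 1.323.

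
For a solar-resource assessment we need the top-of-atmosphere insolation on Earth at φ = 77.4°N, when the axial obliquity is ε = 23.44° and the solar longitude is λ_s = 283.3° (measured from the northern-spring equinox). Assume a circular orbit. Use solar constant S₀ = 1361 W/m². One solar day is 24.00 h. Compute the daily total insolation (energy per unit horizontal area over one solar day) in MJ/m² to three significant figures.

Solar declination: sin δ = sin ε · sin λ_s = sin 23.44° × sin 283.3° = -0.38712, so δ = -22.775°.
cos H₀ = −tan(+77.4°) tan(-22.775°) = 1.8783 ≥ 1 ⇒ polar night, H₀ = 0 and Q̄ = 0.
Daily total = Q̄ × 24.00 h × 3600 s/h = 0.00 MJ/m².

0.00 MJ/m²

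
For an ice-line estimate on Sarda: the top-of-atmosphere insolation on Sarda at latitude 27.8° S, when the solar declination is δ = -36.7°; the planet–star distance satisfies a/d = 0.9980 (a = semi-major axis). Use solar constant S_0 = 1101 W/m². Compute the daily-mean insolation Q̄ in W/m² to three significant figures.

Q̄ ≈ 420 W/m²

cos h₀ = −tan(-27.8°) tan(-36.700°) = -0.3930, h₀ = 1.9747 rad.
Bracket: h₀ sin ϕ sin δ + cos ϕ cos δ sin h₀ = 1.9747×-0.46639×-0.59763 + 0.88458×0.80178×0.91954 = 0.550405 + 0.652173 = 1.202578.
Inverse-square distance factor (a/d)² = 0.9980² = 0.996004.
Q̄ = (S_0/π) × 0.996004 × [bracket] = (1101/π) × 0.996004 × 1.202578 = 419.8 W/m².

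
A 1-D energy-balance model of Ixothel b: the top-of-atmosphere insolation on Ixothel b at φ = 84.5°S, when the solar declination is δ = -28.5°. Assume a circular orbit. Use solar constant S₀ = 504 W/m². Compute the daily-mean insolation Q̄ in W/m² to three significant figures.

Q̄ ≈ 239 W/m²

cos H₀ = −tan(-84.5°) tan(-28.500°) = -5.6388 ≤ −1 ⇒ polar day, H₀ = π.
Bracket: H₀ sin φ sin δ + cos φ cos δ sin H₀ = 3.1416×-0.99540×-0.47716 + 0.09585×0.87882×0.00000 = 1.492150 + 0.000000 = 1.492150.
Q̄ = (S₀/π) × [bracket] = (504/π) × 1.492150 = 239.4 W/m².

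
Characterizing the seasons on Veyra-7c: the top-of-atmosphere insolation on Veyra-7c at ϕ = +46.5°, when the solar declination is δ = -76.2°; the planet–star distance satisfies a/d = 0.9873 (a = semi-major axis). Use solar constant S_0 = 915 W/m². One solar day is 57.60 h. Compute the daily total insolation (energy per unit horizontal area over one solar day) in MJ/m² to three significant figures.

cos h₀ = −tan(+46.5°) tan(-76.200°) = 4.2902 ≥ 1 ⇒ polar night, h₀ = 0 and Q̄ = 0.
Inverse-square distance factor (a/d)² = 0.9873² = 0.974761.
Daily total = Q̄ × 57.60 h × 3600 s/h = 0.00 MJ/m².

0.00 MJ/m²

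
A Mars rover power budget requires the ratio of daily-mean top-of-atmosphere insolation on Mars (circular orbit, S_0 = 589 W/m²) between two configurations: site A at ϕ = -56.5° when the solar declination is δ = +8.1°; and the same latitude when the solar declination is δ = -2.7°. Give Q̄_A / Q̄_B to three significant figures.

Q̄_A / Q̄_B ≈ 0.610

— Configuration A (ϕ=-56.5°):
cos h₀ = −tan(-56.5°) tan(+8.100°) = 0.2150, h₀ = 1.3541 rad.
Bracket: h₀ sin ϕ sin δ + cos ϕ cos δ sin h₀ = 1.3541×-0.83389×0.14090 + 0.55194×0.99002×0.97661 = -0.159100 + 0.533651 = 0.374551.
Q̄ = (S_0/π) × [bracket] = (589/π) × 0.374551 = 70.223 W/m².
— Configuration B (ϕ=-56.5°):
cos h₀ = −tan(-56.5°) tan(-2.700°) = -0.0712, h₀ = 1.6421 rad.
Bracket: h₀ sin ϕ sin δ + cos ϕ cos δ sin h₀ = 1.6421×-0.83389×-0.04711 + 0.55194×0.99889×0.99746 = 0.064509 + 0.549927 = 0.614436.
Q̄ = (S_0/π) × [bracket] = (589/π) × 0.614436 = 115.20 W/m².
Ratio Q̄_A / Q̄_B = 70.223 / 115.20 = 0.6096.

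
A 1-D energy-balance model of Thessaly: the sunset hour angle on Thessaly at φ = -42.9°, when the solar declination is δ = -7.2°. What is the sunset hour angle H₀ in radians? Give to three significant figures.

H₀ = 1.69 rad

cos H₀ = −tan φ · tan δ = −tan(-42.9°) × tan(-7.200°) = -0.1174, so H₀ = 1.6885 rad = 96.74°.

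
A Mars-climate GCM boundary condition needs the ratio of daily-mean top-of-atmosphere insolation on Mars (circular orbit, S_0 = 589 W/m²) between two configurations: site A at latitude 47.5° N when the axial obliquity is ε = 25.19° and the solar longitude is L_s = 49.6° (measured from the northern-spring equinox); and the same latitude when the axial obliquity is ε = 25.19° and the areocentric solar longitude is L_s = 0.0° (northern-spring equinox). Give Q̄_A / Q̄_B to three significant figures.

— Configuration A (ϕ=+47.5°):
Solar declination: sin δ = sin ε · sin L_s = sin 25.19° × sin 49.6° = 0.32413, so δ = +18.913°.
cos h₀ = −tan(+47.5°) tan(+18.913°) = -0.3739, h₀ = 1.9540 rad.
Bracket: h₀ sin ϕ sin δ + cos ϕ cos δ sin h₀ = 1.9540×0.73728×0.32413 + 0.67559×0.94601×0.92747 = 0.466956 + 0.592760 = 1.059716.
Q̄ = (S_0/π) × [bracket] = (589/π) × 1.059716 = 198.68 W/m².
— Configuration B (ϕ=+47.5°):
sin δ = sin 25.19° × sin 0.0° = 0.00000, so δ = +0.000°.
cos h₀ = −tan(+47.5°) tan(+0.000°) = -0.0000, h₀ = 1.5708 rad.
Bracket: h₀ sin ϕ sin δ + cos ϕ cos δ sin h₀ = 1.5708×0.73728×0.00000 + 0.67559×1.00000×1.00000 = 0.000000 + 0.675590 = 0.675590.
Q̄ = (S_0/π) × [bracket] = (589/π) × 0.675590 = 126.66 W/m².
Ratio Q̄_A / Q̄_B = 198.68 / 126.66 = 1.569.

Q̄_A / Q̄_B ≈ 1.57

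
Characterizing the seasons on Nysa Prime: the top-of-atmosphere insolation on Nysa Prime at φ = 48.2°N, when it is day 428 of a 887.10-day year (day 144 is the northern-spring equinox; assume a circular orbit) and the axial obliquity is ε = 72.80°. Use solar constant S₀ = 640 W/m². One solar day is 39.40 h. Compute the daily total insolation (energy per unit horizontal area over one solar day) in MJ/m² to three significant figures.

Solar longitude: λ_s = 360° × (428 − 144)/887.10 = 115.252°.
sin δ = sin 72.80° × sin 115.252° = 0.86399, so δ = +59.768°.
cos H₀ = −tan(+48.2°) tan(+59.768°) = -1.9192 ≤ −1 ⇒ polar day, H₀ = π.
Bracket: H₀ sin φ sin δ + cos φ cos δ sin H₀ = 3.1416×0.74548×0.86399 + 0.66653×0.50350×0.00000 = 2.023465 + 0.000000 = 2.023465.
Q̄ = (S₀/π) × [bracket] = (640/π) × 2.023465 = 412.22 W/m².
Daily total = Q̄ × 39.40 h × 3600 s/h = 412.22 × 39.40 × 3600 / 10⁶ = 58.47 MJ/m².

58.5 MJ/m²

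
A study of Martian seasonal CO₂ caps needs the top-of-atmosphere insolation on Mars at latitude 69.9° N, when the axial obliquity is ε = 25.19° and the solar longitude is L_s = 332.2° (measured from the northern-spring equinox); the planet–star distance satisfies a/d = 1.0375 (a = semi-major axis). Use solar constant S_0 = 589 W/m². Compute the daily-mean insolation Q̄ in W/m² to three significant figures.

Solar declination: sin δ = sin ε · sin L_s = sin 25.19° × sin 332.2° = -0.19850, so δ = -11.449°.
cos h₀ = −tan(+69.9°) tan(-11.449°) = 0.5535, h₀ = 0.9843 rad.
Bracket: h₀ sin ϕ sin δ + cos ϕ cos δ sin h₀ = 0.9843×0.93909×-0.19850 + 0.34366×0.98010×0.83288 = -0.183483 + 0.280532 = 0.097049.
Inverse-square distance factor (a/d)² = 1.0375² = 1.076406.
Q̄ = (S_0/π) × 1.076406 × [bracket] = (589/π) × 1.076406 × 0.097049 = 19.59 W/m².

Q̄ ≈ 19.6 W/m²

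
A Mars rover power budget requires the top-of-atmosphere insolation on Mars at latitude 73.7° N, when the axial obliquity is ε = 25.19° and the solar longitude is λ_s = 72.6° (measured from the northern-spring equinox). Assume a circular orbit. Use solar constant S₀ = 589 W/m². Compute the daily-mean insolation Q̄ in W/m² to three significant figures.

Q̄ ≈ 230 W/m²

Solar declination: sin δ = sin ε · sin λ_s = sin 25.19° × sin 72.6° = 0.40615, so δ = +23.963°.
cos H₀ = −tan(+73.7°) tan(+23.963°) = -1.5199 ≤ −1 ⇒ polar day, H₀ = π.
Bracket: H₀ sin φ sin δ + cos φ cos δ sin H₀ = 3.1416×0.95981×0.40615 + 0.28067×0.91381×0.00000 = 1.224680 + 0.000000 = 1.224680.
Q̄ = (S₀/π) × [bracket] = (589/π) × 1.224680 = 229.6 W/m².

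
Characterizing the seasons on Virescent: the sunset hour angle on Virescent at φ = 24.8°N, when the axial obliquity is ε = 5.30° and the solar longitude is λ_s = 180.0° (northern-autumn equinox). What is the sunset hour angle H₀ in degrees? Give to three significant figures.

H₀ = 90.0°

Solar declination: sin δ = sin ε · sin λ_s = sin 5.30° × sin 180.0° = 0.00000, so δ = +0.000°.
cos H₀ = −tan φ · tan δ = −tan(+24.8°) × tan(+0.000°) = -0.0000, so H₀ = 1.5708 rad = 90.00°.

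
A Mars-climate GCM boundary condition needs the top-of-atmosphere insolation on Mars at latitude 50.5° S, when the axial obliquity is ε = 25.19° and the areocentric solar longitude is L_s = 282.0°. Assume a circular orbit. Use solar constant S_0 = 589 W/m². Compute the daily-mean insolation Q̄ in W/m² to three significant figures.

Q̄ ≈ 220 W/m²

sin δ = sin 25.19° × sin 282.0° = -0.41632, so δ = -24.603°.
cos h₀ = −tan(-50.5°) tan(-24.603°) = -0.5555, h₀ = 2.1597 rad.
Bracket: h₀ sin ϕ sin δ + cos ϕ cos δ sin h₀ = 2.1597×-0.77162×-0.41632 + 0.63608×0.90922×0.83154 = 0.693784 + 0.480910 = 1.174694.
Q̄ = (S_0/π) × [bracket] = (589/π) × 1.174694 = 220.2 W/m².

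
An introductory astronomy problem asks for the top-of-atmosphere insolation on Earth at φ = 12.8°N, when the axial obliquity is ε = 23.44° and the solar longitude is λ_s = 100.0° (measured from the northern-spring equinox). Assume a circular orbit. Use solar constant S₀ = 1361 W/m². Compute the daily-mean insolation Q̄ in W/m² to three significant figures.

Q̄ ≈ 450 W/m²

Solar declination: sin δ = sin ε · sin λ_s = sin 23.44° × sin 100.0° = 0.39175, so δ = +23.063°.
cos H₀ = −tan(+12.8°) tan(+23.063°) = -0.0967, H₀ = 1.6677 rad.
Bracket: H₀ sin φ sin δ + cos φ cos δ sin H₀ = 1.6677×0.22155×0.39175 + 0.97515×0.92007×0.99531 = 0.144743 + 0.892998 = 1.037741.
Q̄ = (S₀/π) × [bracket] = (1361/π) × 1.037741 = 449.6 W/m².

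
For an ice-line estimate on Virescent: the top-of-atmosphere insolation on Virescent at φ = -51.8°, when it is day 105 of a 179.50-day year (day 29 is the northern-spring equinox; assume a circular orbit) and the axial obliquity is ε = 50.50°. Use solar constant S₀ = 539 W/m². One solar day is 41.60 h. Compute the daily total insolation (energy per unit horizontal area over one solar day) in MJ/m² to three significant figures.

5.30 MJ/m²

Solar longitude: λ_s = 360° × (105 − 29)/179.50 = 152.423°.
sin δ = sin 50.50° × sin 152.423° = 0.35721, so δ = +20.929°.
cos H₀ = −tan(-51.8°) tan(+20.929°) = 0.4860, H₀ = 1.0633 rad.
Bracket: H₀ sin φ sin δ + cos φ cos δ sin H₀ = 1.0633×-0.78586×0.35721 + 0.61841×0.93402×0.87396 = -0.298486 + 0.504806 = 0.206320.
Q̄ = (S₀/π) × [bracket] = (539/π) × 0.206320 = 35.398 W/m².
Daily total = Q̄ × 41.60 h × 3600 s/h = 35.398 × 41.60 × 3600 / 10⁶ = 5.301 MJ/m².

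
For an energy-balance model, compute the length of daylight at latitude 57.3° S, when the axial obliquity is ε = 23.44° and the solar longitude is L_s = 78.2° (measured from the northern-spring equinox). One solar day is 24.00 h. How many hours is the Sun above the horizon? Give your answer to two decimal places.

Solar declination: sin δ = sin ε · sin L_s = sin 23.44° × sin 78.2° = 0.38938, so δ = +22.916°.
cos h₀ = −tan ϕ · tan δ = −tan(-57.3°) × tan(+22.916°) = 0.6585, so h₀ = 0.8520 rad = 48.81°.
Daylight = 2h₀/(2π) × 24.00 h = (0.8520/π) × 24.00 = 6.51 h.

6.51 h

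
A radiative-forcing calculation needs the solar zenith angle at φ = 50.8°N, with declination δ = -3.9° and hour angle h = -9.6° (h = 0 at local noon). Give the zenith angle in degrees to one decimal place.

θ_z = 55.3°

cos θ_z = sin φ sin δ + cos φ cos δ cos h = -0.052708 + 0.621735 = 0.569027.
θ_z = arccos(0.569027) = 55.3°.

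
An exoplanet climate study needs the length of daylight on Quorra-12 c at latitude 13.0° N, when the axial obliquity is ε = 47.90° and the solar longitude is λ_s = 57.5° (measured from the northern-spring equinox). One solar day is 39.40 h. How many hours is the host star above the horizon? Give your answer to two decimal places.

22.04 h

Solar declination: sin δ = sin ε · sin λ_s = sin 47.90° × sin 57.5° = 0.62578, so δ = +38.739°.
cos H₀ = −tan φ · tan δ = −tan(+13.0°) × tan(+38.739°) = -0.1852, so H₀ = 1.7571 rad = 100.67°.
Daylight = 2H₀/(2π) × 39.40 h = (1.7571/π) × 39.40 = 22.04 h.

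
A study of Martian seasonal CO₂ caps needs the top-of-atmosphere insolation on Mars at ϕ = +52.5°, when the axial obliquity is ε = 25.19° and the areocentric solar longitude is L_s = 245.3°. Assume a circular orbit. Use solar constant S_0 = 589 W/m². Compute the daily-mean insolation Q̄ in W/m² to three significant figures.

Q̄ ≈ 31.1 W/m²

sin δ = sin 25.19° × sin 245.3° = -0.38668, so δ = -22.748°.
cos h₀ = −tan(+52.5°) tan(-22.748°) = 0.5464, h₀ = 0.9927 rad.
Bracket: h₀ sin ϕ sin δ + cos ϕ cos δ sin h₀ = 0.9927×0.79335×-0.38668 + 0.60876×0.92221×0.83750 = -0.304533 + 0.470176 = 0.165643.
Q̄ = (S_0/π) × [bracket] = (589/π) × 0.165643 = 31.06 W/m².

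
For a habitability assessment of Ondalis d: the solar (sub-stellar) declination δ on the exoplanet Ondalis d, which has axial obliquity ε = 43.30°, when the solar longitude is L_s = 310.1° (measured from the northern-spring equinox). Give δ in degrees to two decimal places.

sin δ = sin ε · sin L_s = sin 43.30° × sin 310.1° = -0.524597.
δ = arcsin(-0.524597) = -31.64°.

δ = -31.64°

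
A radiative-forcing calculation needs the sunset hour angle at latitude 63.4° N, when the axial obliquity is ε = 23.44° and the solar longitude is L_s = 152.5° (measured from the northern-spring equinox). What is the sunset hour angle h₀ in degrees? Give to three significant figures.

Solar declination: sin δ = sin ε · sin L_s = sin 23.44° × sin 152.5° = 0.18368, so δ = +10.584°.
cos h₀ = −tan ϕ · tan δ = −tan(+63.4°) × tan(+10.584°) = -0.3731, so h₀ = 1.9532 rad = 111.91°.

h₀ = 112°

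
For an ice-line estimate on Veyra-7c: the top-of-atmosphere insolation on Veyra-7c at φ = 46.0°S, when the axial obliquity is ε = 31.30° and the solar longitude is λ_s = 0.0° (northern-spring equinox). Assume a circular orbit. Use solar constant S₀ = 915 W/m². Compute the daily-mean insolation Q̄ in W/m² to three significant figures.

Solar declination: sin δ = sin ε · sin λ_s = sin 31.30° × sin 0.0° = 0.00000, so δ = +0.000°.
cos H₀ = −tan(-46.0°) tan(+0.000°) = 0.0000, H₀ = 1.5708 rad.
Bracket: H₀ sin φ sin δ + cos φ cos δ sin H₀ = 1.5708×-0.71934×0.00000 + 0.69466×1.00000×1.00000 = -0.000000 + 0.694660 = 0.694660.
Q̄ = (S₀/π) × [bracket] = (915/π) × 0.694660 = 202.3 W/m².

Q̄ ≈ 202 W/m²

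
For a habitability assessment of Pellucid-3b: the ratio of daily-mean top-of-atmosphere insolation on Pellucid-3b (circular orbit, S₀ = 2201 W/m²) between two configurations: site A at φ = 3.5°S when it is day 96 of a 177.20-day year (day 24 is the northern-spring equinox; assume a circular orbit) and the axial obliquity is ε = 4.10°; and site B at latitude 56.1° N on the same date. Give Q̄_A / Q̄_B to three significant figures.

— Configuration A (φ=-3.5°):
Solar longitude: λ_s = 360° × (96 − 24)/177.20 = 146.275°.
sin δ = sin 4.10° × sin 146.275° = 0.03970, so δ = +2.275°.
cos H₀ = −tan(-3.5°) tan(+2.275°) = 0.0024, H₀ = 1.5684 rad.
Bracket: H₀ sin φ sin δ + cos φ cos δ sin H₀ = 1.5684×-0.06105×0.03970 + 0.99813×0.99921×1.00000 = -0.003801 + 0.997341 = 0.993540.
Q̄ = (S₀/π) × [bracket] = (2201/π) × 0.993540 = 696.07 W/m².
— Configuration B (φ=+56.1°):
cos H₀ = −tan(+56.1°) tan(+2.275°) = -0.0591, H₀ = 1.6300 rad.
Bracket: H₀ sin φ sin δ + cos φ cos δ sin H₀ = 1.6300×0.83001×0.03970 + 0.55775×0.99921×0.99825 = 0.053711 + 0.556334 = 0.610045.
Q̄ = (S₀/π) × [bracket] = (2201/π) × 0.610045 = 427.40 W/m².
Ratio Q̄_A / Q̄_B = 696.07 / 427.40 = 1.629.

Q̄_A / Q̄_B ≈ 1.63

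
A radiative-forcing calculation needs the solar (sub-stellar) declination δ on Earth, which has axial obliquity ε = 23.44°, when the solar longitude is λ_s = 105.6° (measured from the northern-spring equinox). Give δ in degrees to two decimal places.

sin δ = sin ε · sin λ_s = sin 23.44° × sin 105.6° = 0.383135.
δ = arcsin(0.383135) = +22.53°.

δ = +22.53°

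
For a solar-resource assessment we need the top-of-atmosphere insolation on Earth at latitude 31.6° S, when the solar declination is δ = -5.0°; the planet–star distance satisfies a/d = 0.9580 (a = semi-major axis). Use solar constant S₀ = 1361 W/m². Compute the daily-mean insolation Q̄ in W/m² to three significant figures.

cos H₀ = −tan(-31.6°) tan(-5.000°) = -0.0538, H₀ = 1.6246 rad.
Bracket: H₀ sin φ sin δ + cos φ cos δ sin H₀ = 1.6246×-0.52399×-0.08716 + 0.85173×0.99619×0.99855 = 0.074197 + 0.847255 = 0.921452.
Inverse-square distance factor (a/d)² = 0.9580² = 0.917764.
Q̄ = (S₀/π) × 0.917764 × [bracket] = (1361/π) × 0.917764 × 0.921452 = 366.4 W/m².

Q̄ ≈ 366 W/m²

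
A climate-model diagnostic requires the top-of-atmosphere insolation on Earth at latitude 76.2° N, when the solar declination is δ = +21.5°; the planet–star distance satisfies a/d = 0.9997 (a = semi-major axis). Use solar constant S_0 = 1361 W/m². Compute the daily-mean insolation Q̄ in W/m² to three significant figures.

Q̄ ≈ 484 W/m²

cos h₀ = −tan(+76.2°) tan(+21.500°) = -1.6037 ≤ −1 ⇒ polar day, h₀ = π.
Bracket: h₀ sin ϕ sin δ + cos ϕ cos δ sin h₀ = 3.1416×0.97113×0.36650 + 0.23853×0.93042×0.00000 = 1.118156 + 0.000000 = 1.118156.
Inverse-square distance factor (a/d)² = 0.9997² = 0.999400.
Q̄ = (S_0/π) × 0.999400 × [bracket] = (1361/π) × 0.999400 × 1.118156 = 484.1 W/m².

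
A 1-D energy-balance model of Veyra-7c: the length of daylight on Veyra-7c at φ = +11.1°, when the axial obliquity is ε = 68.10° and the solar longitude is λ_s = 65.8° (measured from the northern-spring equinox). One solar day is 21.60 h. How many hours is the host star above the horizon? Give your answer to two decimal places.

Solar declination: sin δ = sin ε · sin λ_s = sin 68.10° × sin 65.8° = 0.84630, so δ = +57.811°.
cos H₀ = −tan φ · tan δ = −tan(+11.1°) × tan(+57.811°) = -0.3117, so H₀ = 1.8878 rad = 108.16°.
Daylight = 2H₀/(2π) × 21.60 h = (1.8878/π) × 21.60 = 12.98 h.

12.98 h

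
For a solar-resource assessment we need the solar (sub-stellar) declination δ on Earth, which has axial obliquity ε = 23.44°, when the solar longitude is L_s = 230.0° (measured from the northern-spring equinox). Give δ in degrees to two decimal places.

δ = -17.74°

sin δ = sin ε · sin L_s = sin 23.44° × sin 230.0° = -0.304724.
δ = arcsin(-0.304724) = -17.74°.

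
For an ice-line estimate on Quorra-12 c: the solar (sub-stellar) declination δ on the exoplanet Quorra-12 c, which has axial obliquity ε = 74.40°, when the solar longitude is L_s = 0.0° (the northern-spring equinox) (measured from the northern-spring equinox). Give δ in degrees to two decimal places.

δ = +0.00°

sin δ = sin ε · sin L_s = sin 74.40° × sin 0.0° = 0.000000.
δ = arcsin(0.000000) = +0.00°.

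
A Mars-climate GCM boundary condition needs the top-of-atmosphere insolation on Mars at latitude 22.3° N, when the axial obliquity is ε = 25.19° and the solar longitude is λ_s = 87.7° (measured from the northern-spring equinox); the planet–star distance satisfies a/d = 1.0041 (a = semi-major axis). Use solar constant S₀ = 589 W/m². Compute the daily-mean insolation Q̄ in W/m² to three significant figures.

Solar declination: sin δ = sin ε · sin λ_s = sin 25.19° × sin 87.7° = 0.42528, so δ = +25.168°.
cos H₀ = −tan(+22.3°) tan(+25.168°) = -0.1927, H₀ = 1.7647 rad.
Bracket: H₀ sin φ sin δ + cos φ cos δ sin H₀ = 1.7647×0.37946×0.42528 + 0.92521×0.90506×0.98125 = 0.284782 + 0.821670 = 1.106452.
Inverse-square distance factor (a/d)² = 1.0041² = 1.008217.
Q̄ = (S₀/π) × 1.008217 × [bracket] = (589/π) × 1.008217 × 1.106452 = 209.1 W/m².

Q̄ ≈ 209 W/m²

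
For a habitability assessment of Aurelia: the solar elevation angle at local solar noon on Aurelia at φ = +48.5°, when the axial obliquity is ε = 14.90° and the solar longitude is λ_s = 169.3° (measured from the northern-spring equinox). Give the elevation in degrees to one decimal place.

44.2°

Solar declination: sin δ = sin ε · sin λ_s = sin 14.90° × sin 169.3° = 0.04774, so δ = +2.736°.
At local noon the hour angle is zero, so the zenith angle equals |φ − δ| = |+48.5° − (+2.736°)| = 45.764°.
Elevation = 90° − 45.764° = 44.2°.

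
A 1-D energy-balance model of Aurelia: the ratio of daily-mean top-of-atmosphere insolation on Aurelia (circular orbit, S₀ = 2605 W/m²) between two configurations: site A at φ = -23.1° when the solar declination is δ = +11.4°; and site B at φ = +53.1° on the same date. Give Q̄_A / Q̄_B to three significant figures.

Q̄_A / Q̄_B ≈ 0.913

— Configuration A (φ=-23.1°):
cos H₀ = −tan(-23.1°) tan(+11.400°) = 0.0860, H₀ = 1.4847 rad.
Bracket: H₀ sin φ sin δ + cos φ cos δ sin H₀ = 1.4847×-0.39234×0.19766 + 0.91982×0.98027×0.99629 = -0.115138 + 0.898327 = 0.783189.
Q̄ = (S₀/π) × [bracket] = (2605/π) × 0.783189 = 649.42 W/m².
— Configuration B (φ=+53.1°):
cos H₀ = −tan(+53.1°) tan(+11.400°) = -0.2686, H₀ = 1.8427 rad.
Bracket: H₀ sin φ sin δ + cos φ cos δ sin H₀ = 1.8427×0.79968×0.19766 + 0.60042×0.98027×0.96326 = 0.291266 + 0.566950 = 0.858216.
Q̄ = (S₀/π) × [bracket] = (2605/π) × 0.858216 = 711.63 W/m².
Ratio Q̄_A / Q̄_B = 649.42 / 711.63 = 0.9126.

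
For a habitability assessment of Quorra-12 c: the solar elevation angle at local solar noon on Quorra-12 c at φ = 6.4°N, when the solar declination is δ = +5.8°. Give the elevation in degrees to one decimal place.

89.4°

At local noon the hour angle is zero, so the zenith angle equals |φ − δ| = |+6.4° − (+5.800°)| = 0.600°.
Elevation = 90° − 0.600° = 89.4°.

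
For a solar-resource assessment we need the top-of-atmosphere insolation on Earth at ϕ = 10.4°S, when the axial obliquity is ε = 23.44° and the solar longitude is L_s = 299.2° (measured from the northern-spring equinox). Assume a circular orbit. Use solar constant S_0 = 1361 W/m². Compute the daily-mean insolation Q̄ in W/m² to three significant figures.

Solar declination: sin δ = sin ε · sin L_s = sin 23.44° × sin 299.2° = -0.34724, so δ = -20.318°.
cos h₀ = −tan(-10.4°) tan(-20.318°) = -0.0680, h₀ = 1.6388 rad.
Bracket: h₀ sin ϕ sin δ + cos ϕ cos δ sin h₀ = 1.6388×-0.18052×-0.34724 + 0.98357×0.93778×0.99769 = 0.102726 + 0.920242 = 1.022968.
Q̄ = (S_0/π) × [bracket] = (1361/π) × 1.022968 = 443.2 W/m².

Q̄ ≈ 443 W/m²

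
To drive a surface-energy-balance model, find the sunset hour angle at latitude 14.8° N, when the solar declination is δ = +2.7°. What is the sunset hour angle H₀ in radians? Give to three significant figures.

H₀ = 1.58 rad

cos H₀ = −tan φ · tan δ = −tan(+14.8°) × tan(+2.700°) = -0.0125, so H₀ = 1.5833 rad = 90.71°.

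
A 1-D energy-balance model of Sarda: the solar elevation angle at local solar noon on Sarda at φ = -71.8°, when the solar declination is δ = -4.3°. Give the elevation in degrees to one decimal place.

22.5°

At local noon the hour angle is zero, so the zenith angle equals |φ − δ| = |-71.8° − (-4.300°)| = 67.500°.
Elevation = 90° − 67.500° = 22.5°.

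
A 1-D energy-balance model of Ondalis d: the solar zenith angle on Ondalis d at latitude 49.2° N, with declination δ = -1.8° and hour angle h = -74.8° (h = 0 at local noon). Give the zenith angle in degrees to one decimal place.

θ_z = 81.5°

cos θ_z = sin φ sin δ + cos φ cos δ cos h = -0.023778 + 0.171235 = 0.147457.
θ_z = arccos(0.147457) = 81.5°.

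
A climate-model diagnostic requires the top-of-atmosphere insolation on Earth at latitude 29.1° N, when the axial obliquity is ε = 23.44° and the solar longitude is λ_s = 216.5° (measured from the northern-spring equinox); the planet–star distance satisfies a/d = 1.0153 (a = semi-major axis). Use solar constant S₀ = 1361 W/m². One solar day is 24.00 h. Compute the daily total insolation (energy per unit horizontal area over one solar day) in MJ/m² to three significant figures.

Solar declination: sin δ = sin ε · sin λ_s = sin 23.44° × sin 216.5° = -0.23661, so δ = -13.687°.
cos H₀ = −tan(+29.1°) tan(-13.687°) = 0.1355, H₀ = 1.4348 rad.
Bracket: H₀ sin φ sin δ + cos φ cos δ sin H₀ = 1.4348×0.48634×-0.23661 + 0.87377×0.97160×0.99077 = -0.165107 + 0.841119 = 0.676012.
Inverse-square distance factor (a/d)² = 1.0153² = 1.030834.
Q̄ = (S₀/π) × 1.030834 × [bracket] = (1361/π) × 1.030834 × 0.676012 = 301.89 W/m².
Daily total = Q̄ × 24.00 h × 3600 s/h = 301.89 × 24.00 × 3600 / 10⁶ = 26.08 MJ/m².

26.1 MJ/m²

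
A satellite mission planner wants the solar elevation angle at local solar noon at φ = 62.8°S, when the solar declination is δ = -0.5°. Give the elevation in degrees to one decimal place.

27.7°

At local noon the hour angle is zero, so the zenith angle equals |φ − δ| = |-62.8° − (-0.500°)| = 62.300°.
Elevation = 90° − 62.300° = 27.7°.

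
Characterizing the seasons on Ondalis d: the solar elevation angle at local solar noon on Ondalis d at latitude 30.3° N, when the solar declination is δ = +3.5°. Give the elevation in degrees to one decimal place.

63.2°

At local noon the hour angle is zero, so the zenith angle equals |ϕ − δ| = |+30.3° − (+3.500°)| = 26.800°.
Elevation = 90° − 26.800° = 63.2°.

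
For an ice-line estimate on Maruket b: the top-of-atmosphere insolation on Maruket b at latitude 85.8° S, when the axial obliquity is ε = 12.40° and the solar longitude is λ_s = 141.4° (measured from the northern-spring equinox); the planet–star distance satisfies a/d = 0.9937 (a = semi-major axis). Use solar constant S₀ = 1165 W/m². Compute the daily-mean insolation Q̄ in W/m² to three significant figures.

Q̄ ≈ 0.00 W/m²

Solar declination: sin δ = sin ε · sin λ_s = sin 12.40° × sin 141.4° = 0.13397, so δ = +7.699°.
cos H₀ = −tan(-85.8°) tan(+7.699°) = 1.8409 ≥ 1 ⇒ polar night, H₀ = 0 and Q̄ = 0.
Inverse-square distance factor (a/d)² = 0.9937² = 0.987440.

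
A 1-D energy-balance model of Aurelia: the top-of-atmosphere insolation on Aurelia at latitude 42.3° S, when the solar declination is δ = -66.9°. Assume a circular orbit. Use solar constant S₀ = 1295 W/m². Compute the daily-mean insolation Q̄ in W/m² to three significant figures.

Q̄ ≈ 802 W/m²

cos H₀ = −tan(-42.3°) tan(-66.900°) = -2.1333 ≤ −1 ⇒ polar day, H₀ = π.
Bracket: H₀ sin φ sin δ + cos φ cos δ sin H₀ = 3.1416×-0.67301×-0.91982 + 0.73963×0.39234×0.00000 = 1.944801 + 0.000000 = 1.944801.
Q̄ = (S₀/π) × [bracket] = (1295/π) × 1.944801 = 801.7 W/m².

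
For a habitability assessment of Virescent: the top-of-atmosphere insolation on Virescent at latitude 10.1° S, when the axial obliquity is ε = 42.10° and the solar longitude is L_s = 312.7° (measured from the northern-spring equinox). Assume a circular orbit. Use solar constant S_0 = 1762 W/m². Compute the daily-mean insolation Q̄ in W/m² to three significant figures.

Solar declination: sin δ = sin ε · sin L_s = sin 42.10° × sin 312.7° = -0.49271, so δ = -29.519°.
cos h₀ = −tan(-10.1°) tan(-29.519°) = -0.1009, h₀ = 1.6718 rad.
Bracket: h₀ sin ϕ sin δ + cos ϕ cos δ sin h₀ = 1.6718×-0.17537×-0.49271 + 0.98450×0.87020×0.99490 = 0.144454 + 0.852343 = 0.996797.
Q̄ = (S_0/π) × [bracket] = (1762/π) × 0.996797 = 559.1 W/m².

Q̄ ≈ 559 W/m²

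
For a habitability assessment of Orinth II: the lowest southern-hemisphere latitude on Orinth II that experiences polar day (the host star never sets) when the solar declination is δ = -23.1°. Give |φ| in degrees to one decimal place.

|φ| = 66.9°

Polar day requires cos H₀ = −tan φ tan δ ≤ −1, i.e. tan φ tan δ ≥ 1.
The boundary is |tan φ| · |tan δ| = 1, so |φ| = 90° − |δ| = 90° − 23.1° = 66.9° in the southern hemisphere.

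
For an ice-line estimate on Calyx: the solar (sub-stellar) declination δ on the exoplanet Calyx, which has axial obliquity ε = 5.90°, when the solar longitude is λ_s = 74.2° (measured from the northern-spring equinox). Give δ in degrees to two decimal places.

δ = +5.68°

sin δ = sin ε · sin λ_s = sin 5.90° × sin 74.2° = 0.098909.
δ = arcsin(0.098909) = +5.68°.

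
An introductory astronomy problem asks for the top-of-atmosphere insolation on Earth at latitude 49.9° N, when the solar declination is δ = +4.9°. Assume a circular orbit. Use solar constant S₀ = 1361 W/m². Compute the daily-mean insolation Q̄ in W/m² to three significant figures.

Q̄ ≈ 324 W/m²

cos H₀ = −tan(+49.9°) tan(+4.900°) = -0.1018, H₀ = 1.6728 rad.
Bracket: H₀ sin φ sin δ + cos φ cos δ sin H₀ = 1.6728×0.76492×0.08542 + 0.64412×0.99635×0.99480 = 0.109300 + 0.638432 = 0.747732.
Q̄ = (S₀/π) × [bracket] = (1361/π) × 0.747732 = 323.9 W/m².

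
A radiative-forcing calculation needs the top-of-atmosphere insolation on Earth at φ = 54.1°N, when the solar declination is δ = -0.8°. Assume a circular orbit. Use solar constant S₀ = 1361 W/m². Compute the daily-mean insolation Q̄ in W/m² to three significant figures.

Q̄ ≈ 246 W/m²

cos H₀ = −tan(+54.1°) tan(-0.800°) = 0.0193, H₀ = 1.5515 rad.
Bracket: H₀ sin φ sin δ + cos φ cos δ sin H₀ = 1.5515×0.81004×-0.01396 + 0.58637×0.99990×0.99981 = -0.017545 + 0.586200 = 0.568655.
Q̄ = (S₀/π) × [bracket] = (1361/π) × 0.568655 = 246.4 W/m².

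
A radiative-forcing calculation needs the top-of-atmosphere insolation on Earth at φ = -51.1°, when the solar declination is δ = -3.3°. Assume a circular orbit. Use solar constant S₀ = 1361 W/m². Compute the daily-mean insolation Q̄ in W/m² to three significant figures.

Q̄ ≈ 303 W/m²

cos H₀ = −tan(-51.1°) tan(-3.300°) = -0.0715, H₀ = 1.6423 rad.
Bracket: H₀ sin φ sin δ + cos φ cos δ sin H₀ = 1.6423×-0.77824×-0.05756 + 0.62796×0.99834×0.99744 = 0.073568 + 0.625313 = 0.698881.
Q̄ = (S₀/π) × [bracket] = (1361/π) × 0.698881 = 302.8 W/m².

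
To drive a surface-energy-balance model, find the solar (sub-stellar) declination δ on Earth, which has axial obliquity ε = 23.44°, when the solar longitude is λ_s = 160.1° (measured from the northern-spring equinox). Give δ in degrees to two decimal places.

δ = +7.78°

sin δ = sin ε · sin λ_s = sin 23.44° × sin 160.1° = 0.135399.
δ = arcsin(0.135399) = +7.78°.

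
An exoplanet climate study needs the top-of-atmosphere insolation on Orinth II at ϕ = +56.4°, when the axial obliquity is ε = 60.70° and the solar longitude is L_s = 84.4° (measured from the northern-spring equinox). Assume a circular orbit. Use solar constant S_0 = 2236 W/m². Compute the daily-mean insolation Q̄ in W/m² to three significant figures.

Q̄ ≈ 1.62e+03 W/m²

Solar declination: sin δ = sin ε · sin L_s = sin 60.70° × sin 84.4° = 0.86791, so δ = +60.216°.
cos h₀ = −tan(+56.4°) tan(+60.216°) = -2.6298 ≤ −1 ⇒ polar day, h₀ = π.
Bracket: h₀ sin ϕ sin δ + cos ϕ cos δ sin h₀ = 3.1416×0.83292×0.86791 + 0.55339×0.49673×0.00000 = 2.271061 + 0.000000 = 2.271061.
Q̄ = (S_0/π) × [bracket] = (2236/π) × 2.271061 = 1616 W/m².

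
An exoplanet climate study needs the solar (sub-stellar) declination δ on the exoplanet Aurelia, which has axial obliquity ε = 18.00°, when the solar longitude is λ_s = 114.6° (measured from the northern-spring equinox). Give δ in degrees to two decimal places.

sin δ = sin ε · sin λ_s = sin 18.00° × sin 114.6° = 0.280969.
δ = arcsin(0.280969) = +16.32°.

δ = +16.32°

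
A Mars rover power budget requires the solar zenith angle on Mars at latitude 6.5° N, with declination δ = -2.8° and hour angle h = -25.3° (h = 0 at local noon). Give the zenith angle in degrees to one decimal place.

θ_z = 26.9°

cos θ_z = sin φ sin δ + cos φ cos δ cos h = -0.005530 + 0.897199 = 0.891669.
θ_z = arccos(0.891669) = 26.9°.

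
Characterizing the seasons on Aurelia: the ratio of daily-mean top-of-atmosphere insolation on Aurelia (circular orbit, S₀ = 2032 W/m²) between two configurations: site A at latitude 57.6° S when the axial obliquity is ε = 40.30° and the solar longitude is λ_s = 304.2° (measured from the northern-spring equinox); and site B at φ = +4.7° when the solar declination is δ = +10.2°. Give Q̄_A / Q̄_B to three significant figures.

— Configuration A (φ=-57.6°):
Solar declination: sin δ = sin ε · sin λ_s = sin 40.30° × sin 304.2° = -0.53495, so δ = -32.340°.
cos H₀ = −tan(-57.6°) tan(-32.340°) = -0.9977, H₀ = 3.0738 rad.
Bracket: H₀ sin φ sin δ + cos φ cos δ sin H₀ = 3.0738×-0.84433×-0.53495 + 0.53583×0.84489×0.06779 = 1.388357 + 0.030690 = 1.419047.
Q̄ = (S₀/π) × [bracket] = (2032/π) × 1.419047 = 917.85 W/m².
— Configuration B (φ=+4.7°):
cos H₀ = −tan(+4.7°) tan(+10.200°) = -0.0148, H₀ = 1.5856 rad.
Bracket: H₀ sin φ sin δ + cos φ cos δ sin H₀ = 1.5856×0.08194×0.17708 + 0.99664×0.98420×0.99989 = 0.023007 + 0.980785 = 1.003792.
Q̄ = (S₀/π) × [bracket] = (2032/π) × 1.003792 = 649.26 W/m².
Ratio Q̄_A / Q̄_B = 917.85 / 649.26 = 1.414.

Q̄_A / Q̄_B ≈ 1.41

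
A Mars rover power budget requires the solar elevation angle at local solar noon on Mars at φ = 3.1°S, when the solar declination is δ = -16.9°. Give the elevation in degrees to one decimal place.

76.2°

At local noon the hour angle is zero, so the zenith angle equals |φ − δ| = |-3.1° − (-16.900°)| = 13.800°.
Elevation = 90° − 13.800° = 76.2°.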